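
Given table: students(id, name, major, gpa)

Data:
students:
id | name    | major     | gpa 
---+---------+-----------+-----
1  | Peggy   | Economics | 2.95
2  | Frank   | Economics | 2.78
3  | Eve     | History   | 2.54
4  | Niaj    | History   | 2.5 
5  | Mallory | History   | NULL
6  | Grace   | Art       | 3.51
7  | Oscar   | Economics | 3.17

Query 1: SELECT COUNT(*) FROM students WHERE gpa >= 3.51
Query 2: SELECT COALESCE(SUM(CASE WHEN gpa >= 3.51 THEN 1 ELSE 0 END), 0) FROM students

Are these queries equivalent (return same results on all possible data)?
Yes, equivalent

Both queries return: [(1,)]

Reason: COUNT with WHERE vs conditional SUM (COALESCE handles empty-table NULL)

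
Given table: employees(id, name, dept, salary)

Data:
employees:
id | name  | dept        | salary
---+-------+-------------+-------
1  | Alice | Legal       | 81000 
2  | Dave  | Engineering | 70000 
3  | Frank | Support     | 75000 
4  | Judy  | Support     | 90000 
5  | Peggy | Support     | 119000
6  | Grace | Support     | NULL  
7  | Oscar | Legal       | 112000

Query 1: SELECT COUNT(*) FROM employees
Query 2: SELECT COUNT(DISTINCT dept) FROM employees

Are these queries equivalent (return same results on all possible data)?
No, not equivalent

Query 1 returns: [(7,)]
Query 2 returns: [(3,)]

Reason: COUNT(*) counts rows, COUNT(DISTINCT dept) counts unique depts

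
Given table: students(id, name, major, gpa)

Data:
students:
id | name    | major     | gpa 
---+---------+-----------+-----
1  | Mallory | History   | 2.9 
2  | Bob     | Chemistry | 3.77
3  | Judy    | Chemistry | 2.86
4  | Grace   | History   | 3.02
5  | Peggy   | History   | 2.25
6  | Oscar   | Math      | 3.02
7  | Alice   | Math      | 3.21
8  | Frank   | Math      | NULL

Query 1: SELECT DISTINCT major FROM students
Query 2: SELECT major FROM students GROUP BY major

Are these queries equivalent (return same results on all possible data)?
Yes, equivalent

Both queries return: [('Chemistry',), ('History',), ('Math',)]

Reason: Both get unique majors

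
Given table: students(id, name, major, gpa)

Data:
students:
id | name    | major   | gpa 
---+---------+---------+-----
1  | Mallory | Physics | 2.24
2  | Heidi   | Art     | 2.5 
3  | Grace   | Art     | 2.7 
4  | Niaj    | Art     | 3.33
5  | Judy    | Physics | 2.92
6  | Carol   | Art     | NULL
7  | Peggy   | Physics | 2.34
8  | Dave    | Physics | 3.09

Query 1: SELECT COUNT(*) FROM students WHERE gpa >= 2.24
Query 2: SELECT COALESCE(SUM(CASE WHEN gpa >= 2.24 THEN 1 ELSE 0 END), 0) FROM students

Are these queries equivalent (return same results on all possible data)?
Yes, equivalent

Both queries return: [(7,)]

Reason: COUNT with WHERE vs conditional SUM (COALESCE handles empty-table NULL)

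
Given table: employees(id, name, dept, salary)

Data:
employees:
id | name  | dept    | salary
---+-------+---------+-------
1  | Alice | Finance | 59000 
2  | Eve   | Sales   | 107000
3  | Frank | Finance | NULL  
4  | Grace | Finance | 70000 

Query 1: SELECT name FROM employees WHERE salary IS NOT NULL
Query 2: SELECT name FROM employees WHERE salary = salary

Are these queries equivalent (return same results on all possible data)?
Yes, equivalent

Both queries return: [('Alice',), ('Eve',), ('Grace',)]

Reason: IS NOT NULL vs self-equality (both exclude NULLs)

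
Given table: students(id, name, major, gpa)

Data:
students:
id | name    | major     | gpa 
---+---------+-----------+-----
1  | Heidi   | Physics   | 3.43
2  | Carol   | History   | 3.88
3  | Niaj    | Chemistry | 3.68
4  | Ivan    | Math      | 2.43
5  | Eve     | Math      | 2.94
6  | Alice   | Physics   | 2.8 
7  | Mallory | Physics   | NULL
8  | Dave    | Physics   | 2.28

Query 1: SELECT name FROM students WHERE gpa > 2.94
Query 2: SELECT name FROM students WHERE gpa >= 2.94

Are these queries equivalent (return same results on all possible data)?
No, not equivalent

Query 1 returns: [('Heidi',), ('Carol',), ('Niaj',)]
Query 2 returns: [('Heidi',), ('Carol',), ('Niaj',), ('Eve',)]

Reason: > vs >= gives different results when gpa = 2.94 exists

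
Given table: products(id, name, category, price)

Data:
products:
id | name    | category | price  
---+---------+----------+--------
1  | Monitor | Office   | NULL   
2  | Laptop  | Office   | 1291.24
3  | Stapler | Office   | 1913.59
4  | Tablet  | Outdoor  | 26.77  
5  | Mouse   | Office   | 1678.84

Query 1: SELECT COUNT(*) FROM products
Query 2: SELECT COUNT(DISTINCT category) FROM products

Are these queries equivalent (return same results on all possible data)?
No, not equivalent

Query 1 returns: [(5,)]
Query 2 returns: [(2,)]

Reason: COUNT(*) counts rows, COUNT(DISTINCT category) counts unique categorys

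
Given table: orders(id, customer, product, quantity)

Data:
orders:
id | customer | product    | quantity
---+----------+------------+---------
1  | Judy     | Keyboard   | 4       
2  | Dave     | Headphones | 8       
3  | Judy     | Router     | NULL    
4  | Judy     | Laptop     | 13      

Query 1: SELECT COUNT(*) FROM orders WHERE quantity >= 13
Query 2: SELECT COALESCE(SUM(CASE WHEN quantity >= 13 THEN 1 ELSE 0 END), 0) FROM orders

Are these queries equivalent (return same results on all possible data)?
Yes, equivalent

Both queries return: [(1,)]

Reason: COUNT with WHERE vs conditional SUM (COALESCE handles empty-table NULL)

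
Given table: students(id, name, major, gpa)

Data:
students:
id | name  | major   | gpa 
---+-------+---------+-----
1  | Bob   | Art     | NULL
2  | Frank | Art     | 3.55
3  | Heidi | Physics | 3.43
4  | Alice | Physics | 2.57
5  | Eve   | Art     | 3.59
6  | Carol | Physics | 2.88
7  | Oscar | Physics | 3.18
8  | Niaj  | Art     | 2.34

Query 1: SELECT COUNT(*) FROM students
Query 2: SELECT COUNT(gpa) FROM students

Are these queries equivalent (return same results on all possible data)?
No, not equivalent

Query 1 returns: [(8,)]
Query 2 returns: [(7,)]

Reason: COUNT(*) includes NULLs, COUNT(column) excludes them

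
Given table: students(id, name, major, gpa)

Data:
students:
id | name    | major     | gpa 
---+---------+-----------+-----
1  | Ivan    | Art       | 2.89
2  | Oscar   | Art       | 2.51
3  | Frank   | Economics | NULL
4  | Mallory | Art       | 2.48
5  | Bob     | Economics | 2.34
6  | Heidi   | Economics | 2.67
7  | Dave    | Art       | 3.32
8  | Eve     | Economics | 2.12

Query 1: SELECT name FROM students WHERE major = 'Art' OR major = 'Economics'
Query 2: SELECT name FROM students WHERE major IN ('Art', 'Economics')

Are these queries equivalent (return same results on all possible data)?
Yes, equivalent

Both queries return: [('Bob',), ('Dave',), ('Eve',), ('Frank',), ('Heidi',), ('Ivan',), ('Mallory',), ('Oscar',)]

Reason: OR vs IN are equivalent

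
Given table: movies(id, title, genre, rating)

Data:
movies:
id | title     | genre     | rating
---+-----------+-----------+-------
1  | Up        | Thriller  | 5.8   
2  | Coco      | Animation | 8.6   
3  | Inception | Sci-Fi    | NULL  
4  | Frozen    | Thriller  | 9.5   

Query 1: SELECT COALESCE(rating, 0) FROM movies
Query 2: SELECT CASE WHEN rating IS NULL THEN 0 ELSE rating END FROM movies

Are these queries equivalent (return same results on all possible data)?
Yes, equivalent

Both queries return: [(0,), (5.8,), (8.6,), (9.5,)]

Reason: COALESCE vs CASE for NULL handling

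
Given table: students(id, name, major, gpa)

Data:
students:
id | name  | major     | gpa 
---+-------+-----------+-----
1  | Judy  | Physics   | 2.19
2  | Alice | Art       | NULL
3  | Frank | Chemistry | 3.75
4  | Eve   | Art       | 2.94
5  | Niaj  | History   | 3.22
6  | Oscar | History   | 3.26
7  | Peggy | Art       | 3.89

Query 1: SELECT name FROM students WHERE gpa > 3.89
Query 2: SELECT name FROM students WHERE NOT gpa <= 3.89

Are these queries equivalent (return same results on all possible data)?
Yes, equivalent

Both queries return: []

Reason: Both filter gpa > 3.89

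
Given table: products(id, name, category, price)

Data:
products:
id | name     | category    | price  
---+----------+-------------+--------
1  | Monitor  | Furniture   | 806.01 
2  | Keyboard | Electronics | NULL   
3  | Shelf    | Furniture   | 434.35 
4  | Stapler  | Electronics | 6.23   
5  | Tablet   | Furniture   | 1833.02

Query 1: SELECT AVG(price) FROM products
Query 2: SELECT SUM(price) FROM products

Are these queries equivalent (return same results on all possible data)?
No, not equivalent

Query 1 returns: [(769.9025,)]
Query 2 returns: [(3079.61,)]

Reason: AVG vs SUM give different aggregate values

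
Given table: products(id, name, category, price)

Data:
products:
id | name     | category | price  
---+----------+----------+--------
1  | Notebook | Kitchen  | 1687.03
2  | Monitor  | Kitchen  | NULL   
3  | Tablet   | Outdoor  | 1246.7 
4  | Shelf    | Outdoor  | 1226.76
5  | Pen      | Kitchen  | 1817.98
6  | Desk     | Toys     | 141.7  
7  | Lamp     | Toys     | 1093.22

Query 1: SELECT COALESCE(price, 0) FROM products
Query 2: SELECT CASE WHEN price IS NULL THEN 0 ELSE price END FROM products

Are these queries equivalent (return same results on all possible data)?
Yes, equivalent

Both queries return: [(0,), (141.7,), (1093.22,), (1226.76,), (1246.7,), (1687.03,), (1817.98,)]

Reason: COALESCE vs CASE for NULL handling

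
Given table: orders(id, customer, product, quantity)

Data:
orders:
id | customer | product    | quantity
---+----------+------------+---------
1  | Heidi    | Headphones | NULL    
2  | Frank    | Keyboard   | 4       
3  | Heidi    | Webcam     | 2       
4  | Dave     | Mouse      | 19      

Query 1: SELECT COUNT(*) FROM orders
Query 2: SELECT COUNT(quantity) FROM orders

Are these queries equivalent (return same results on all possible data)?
No, not equivalent

Query 1 returns: [(4,)]
Query 2 returns: [(3,)]

Reason: COUNT(*) includes NULLs, COUNT(column) excludes them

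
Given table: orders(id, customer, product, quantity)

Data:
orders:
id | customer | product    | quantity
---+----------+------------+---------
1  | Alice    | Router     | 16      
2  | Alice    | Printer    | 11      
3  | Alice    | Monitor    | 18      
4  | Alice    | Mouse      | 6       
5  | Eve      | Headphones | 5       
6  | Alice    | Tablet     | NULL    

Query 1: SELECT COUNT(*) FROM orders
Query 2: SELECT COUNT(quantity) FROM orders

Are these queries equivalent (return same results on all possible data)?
No, not equivalent

Query 1 returns: [(6,)]
Query 2 returns: [(5,)]

Reason: COUNT(*) includes NULLs, COUNT(column) excludes them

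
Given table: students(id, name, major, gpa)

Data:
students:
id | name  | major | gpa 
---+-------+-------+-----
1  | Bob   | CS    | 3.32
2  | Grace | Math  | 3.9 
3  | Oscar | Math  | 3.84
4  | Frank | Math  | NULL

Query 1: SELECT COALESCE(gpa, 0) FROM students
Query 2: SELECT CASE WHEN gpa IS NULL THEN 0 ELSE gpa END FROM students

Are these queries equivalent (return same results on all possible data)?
Yes, equivalent

Both queries return: [(0,), (3.32,), (3.84,), (3.9,)]

Reason: COALESCE vs CASE for NULL handling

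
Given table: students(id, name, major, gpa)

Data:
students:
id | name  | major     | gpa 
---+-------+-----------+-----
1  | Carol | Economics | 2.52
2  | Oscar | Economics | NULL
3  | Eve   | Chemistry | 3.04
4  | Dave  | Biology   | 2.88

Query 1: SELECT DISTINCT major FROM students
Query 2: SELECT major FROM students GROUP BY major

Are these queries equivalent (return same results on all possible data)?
Yes, equivalent

Both queries return: [('Biology',), ('Chemistry',), ('Economics',)]

Reason: Both get unique majors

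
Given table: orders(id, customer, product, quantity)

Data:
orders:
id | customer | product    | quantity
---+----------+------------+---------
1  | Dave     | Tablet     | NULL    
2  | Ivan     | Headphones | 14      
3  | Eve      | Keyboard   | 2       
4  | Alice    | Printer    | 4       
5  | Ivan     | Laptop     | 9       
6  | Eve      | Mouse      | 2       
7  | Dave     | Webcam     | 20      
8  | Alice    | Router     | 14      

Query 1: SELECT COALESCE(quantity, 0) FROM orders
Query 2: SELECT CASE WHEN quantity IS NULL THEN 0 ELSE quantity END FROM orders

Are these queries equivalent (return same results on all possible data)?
Yes, equivalent

Both queries return: [(0,), (2,), (2,), (4,), (9,), (14,), (14,), (20,)]

Reason: COALESCE vs CASE for NULL handling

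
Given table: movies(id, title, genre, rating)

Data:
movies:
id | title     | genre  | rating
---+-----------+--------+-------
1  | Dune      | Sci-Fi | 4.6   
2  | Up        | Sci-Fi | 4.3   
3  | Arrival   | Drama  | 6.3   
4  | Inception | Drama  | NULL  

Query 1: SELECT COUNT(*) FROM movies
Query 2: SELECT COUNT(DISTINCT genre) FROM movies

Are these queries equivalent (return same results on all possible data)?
No, not equivalent

Query 1 returns: [(4,)]
Query 2 returns: [(2,)]

Reason: COUNT(*) counts rows, COUNT(DISTINCT genre) counts unique genres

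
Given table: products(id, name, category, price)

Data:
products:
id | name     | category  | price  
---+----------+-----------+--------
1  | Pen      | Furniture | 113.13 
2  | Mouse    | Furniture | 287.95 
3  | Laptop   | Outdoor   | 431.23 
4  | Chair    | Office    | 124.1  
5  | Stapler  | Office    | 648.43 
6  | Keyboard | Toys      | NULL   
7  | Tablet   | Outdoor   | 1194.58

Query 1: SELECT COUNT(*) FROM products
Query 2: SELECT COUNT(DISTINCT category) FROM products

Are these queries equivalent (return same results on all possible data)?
No, not equivalent

Query 1 returns: [(7,)]
Query 2 returns: [(4,)]

Reason: COUNT(*) counts rows, COUNT(DISTINCT category) counts unique categorys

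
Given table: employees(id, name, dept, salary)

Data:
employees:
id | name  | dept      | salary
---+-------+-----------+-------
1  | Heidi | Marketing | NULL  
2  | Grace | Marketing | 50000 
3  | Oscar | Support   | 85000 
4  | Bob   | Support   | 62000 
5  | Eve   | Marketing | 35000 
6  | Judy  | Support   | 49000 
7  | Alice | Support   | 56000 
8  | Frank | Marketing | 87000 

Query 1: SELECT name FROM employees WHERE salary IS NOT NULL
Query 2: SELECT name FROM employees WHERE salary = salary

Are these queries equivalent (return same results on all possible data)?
Yes, equivalent

Both queries return: [('Alice',), ('Bob',), ('Eve',), ('Frank',), ('Grace',), ('Judy',), ('Oscar',)]

Reason: IS NOT NULL vs self-equality (both exclude NULLs)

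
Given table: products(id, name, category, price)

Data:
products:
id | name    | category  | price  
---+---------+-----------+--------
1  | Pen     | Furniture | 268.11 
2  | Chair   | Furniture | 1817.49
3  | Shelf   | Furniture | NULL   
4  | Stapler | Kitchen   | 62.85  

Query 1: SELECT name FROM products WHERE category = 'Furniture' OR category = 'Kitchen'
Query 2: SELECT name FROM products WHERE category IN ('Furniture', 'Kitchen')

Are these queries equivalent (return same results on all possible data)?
Yes, equivalent

Both queries return: [('Chair',), ('Pen',), ('Shelf',), ('Stapler',)]

Reason: OR vs IN are equivalent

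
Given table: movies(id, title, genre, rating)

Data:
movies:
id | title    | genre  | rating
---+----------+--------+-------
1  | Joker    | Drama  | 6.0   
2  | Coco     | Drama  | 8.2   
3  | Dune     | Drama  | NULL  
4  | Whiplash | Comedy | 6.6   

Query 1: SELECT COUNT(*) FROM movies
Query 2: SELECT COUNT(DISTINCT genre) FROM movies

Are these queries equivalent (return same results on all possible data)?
No, not equivalent

Query 1 returns: [(4,)]
Query 2 returns: [(2,)]

Reason: COUNT(*) counts rows, COUNT(DISTINCT genre) counts unique genres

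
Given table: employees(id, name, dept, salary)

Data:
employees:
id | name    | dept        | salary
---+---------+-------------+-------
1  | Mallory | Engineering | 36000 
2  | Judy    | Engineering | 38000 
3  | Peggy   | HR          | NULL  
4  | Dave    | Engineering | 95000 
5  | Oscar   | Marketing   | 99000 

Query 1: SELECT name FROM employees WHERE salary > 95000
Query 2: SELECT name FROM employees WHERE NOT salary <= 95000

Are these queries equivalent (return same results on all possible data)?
Yes, equivalent

Both queries return: [('Oscar',)]

Reason: Both filter salary > 95000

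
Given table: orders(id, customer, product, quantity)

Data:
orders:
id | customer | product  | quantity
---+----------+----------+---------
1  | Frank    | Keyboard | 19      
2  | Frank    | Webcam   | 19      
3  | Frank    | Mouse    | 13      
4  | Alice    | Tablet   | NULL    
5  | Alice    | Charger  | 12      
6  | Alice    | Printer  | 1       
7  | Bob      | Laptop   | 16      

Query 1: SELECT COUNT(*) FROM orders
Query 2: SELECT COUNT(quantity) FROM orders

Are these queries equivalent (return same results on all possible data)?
No, not equivalent

Query 1 returns: [(7,)]
Query 2 returns: [(6,)]

Reason: COUNT(*) includes NULLs, COUNT(column) excludes them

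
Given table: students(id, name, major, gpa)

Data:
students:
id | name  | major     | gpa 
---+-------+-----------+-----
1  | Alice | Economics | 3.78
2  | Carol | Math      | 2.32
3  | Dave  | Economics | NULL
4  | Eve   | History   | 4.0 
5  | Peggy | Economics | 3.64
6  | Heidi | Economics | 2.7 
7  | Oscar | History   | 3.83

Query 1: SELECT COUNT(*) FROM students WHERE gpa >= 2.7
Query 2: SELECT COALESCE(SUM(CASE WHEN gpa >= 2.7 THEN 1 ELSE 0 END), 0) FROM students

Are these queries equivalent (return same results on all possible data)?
Yes, equivalent

Both queries return: [(5,)]

Reason: COUNT with WHERE vs conditional SUM (COALESCE handles empty-table NULL)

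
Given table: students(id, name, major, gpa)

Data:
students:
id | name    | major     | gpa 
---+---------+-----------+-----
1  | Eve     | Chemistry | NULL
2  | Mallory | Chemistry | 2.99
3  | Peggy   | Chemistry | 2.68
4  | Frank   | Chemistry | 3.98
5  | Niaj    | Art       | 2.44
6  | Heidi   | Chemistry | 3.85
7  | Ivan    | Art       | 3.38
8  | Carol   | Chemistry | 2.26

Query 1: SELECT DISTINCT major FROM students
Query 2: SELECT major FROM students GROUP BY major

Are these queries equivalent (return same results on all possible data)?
Yes, equivalent

Both queries return: [('Art',), ('Chemistry',)]

Reason: Both get unique majors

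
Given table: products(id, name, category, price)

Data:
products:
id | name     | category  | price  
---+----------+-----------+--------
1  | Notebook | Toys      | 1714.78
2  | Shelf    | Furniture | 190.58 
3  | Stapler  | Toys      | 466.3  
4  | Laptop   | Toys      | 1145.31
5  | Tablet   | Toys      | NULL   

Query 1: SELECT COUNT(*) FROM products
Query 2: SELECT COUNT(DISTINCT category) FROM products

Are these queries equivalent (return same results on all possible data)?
No, not equivalent

Query 1 returns: [(5,)]
Query 2 returns: [(2,)]

Reason: COUNT(*) counts rows, COUNT(DISTINCT category) counts unique categorys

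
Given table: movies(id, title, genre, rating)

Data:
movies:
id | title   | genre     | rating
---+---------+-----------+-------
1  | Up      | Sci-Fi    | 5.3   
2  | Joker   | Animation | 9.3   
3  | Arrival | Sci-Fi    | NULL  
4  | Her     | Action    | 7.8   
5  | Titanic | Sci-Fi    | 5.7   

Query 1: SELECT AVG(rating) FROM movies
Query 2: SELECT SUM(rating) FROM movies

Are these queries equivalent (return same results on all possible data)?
No, not equivalent

Query 1 returns: [(7.025,)]
Query 2 returns: [(28.1,)]

Reason: AVG vs SUM give different aggregate values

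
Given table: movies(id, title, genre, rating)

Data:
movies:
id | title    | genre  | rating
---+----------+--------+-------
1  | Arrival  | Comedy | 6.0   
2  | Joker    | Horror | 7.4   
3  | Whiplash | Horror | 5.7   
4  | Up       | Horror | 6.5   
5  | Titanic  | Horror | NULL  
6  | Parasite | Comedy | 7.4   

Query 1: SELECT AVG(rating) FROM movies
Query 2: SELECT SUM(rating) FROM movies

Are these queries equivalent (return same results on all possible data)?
No, not equivalent

Query 1 returns: [(6.6,)]
Query 2 returns: [(33.0,)]

Reason: AVG vs SUM give different aggregate values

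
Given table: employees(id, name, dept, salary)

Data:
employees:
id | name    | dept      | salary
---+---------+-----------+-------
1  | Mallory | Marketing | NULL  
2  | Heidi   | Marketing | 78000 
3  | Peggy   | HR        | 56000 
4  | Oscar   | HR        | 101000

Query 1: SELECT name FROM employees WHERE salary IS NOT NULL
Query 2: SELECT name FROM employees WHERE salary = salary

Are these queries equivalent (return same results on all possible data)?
Yes, equivalent

Both queries return: [('Heidi',), ('Oscar',), ('Peggy',)]

Reason: IS NOT NULL vs self-equality (both exclude NULLs)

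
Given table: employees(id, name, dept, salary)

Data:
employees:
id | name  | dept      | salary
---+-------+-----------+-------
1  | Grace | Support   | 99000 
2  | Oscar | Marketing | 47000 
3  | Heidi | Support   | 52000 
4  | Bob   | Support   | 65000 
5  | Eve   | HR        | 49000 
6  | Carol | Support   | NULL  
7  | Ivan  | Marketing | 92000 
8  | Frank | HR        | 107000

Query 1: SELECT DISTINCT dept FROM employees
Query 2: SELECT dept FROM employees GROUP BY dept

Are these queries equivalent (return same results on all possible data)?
Yes, equivalent

Both queries return: [('HR',), ('Marketing',), ('Support',)]

Reason: Both get unique depts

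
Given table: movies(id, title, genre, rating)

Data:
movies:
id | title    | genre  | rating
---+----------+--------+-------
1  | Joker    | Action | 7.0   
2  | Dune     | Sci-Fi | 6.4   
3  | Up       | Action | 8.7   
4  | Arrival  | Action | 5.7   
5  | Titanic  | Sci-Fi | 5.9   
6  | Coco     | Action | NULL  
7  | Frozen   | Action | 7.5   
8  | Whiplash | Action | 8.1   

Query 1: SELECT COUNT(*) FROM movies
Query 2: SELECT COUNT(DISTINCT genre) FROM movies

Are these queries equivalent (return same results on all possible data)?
No, not equivalent

Query 1 returns: [(8,)]
Query 2 returns: [(2,)]

Reason: COUNT(*) counts rows, COUNT(DISTINCT genre) counts unique genres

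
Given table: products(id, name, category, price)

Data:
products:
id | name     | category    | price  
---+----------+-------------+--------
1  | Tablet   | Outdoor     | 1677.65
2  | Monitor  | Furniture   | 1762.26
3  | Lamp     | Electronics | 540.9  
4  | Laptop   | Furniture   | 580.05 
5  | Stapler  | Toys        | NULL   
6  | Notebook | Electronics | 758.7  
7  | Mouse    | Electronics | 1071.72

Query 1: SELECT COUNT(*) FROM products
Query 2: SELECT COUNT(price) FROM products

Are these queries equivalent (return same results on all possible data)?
No, not equivalent

Query 1 returns: [(7,)]
Query 2 returns: [(6,)]

Reason: COUNT(*) includes NULLs, COUNT(column) excludes them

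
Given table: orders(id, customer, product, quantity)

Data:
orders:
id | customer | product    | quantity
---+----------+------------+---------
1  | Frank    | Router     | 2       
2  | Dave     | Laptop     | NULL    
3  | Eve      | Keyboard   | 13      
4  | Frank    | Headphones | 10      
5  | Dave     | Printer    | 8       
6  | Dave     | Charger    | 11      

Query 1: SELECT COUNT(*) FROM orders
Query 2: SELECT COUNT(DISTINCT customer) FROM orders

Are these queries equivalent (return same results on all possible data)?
No, not equivalent

Query 1 returns: [(6,)]
Query 2 returns: [(3,)]

Reason: COUNT(*) counts rows, COUNT(DISTINCT customer) counts unique customers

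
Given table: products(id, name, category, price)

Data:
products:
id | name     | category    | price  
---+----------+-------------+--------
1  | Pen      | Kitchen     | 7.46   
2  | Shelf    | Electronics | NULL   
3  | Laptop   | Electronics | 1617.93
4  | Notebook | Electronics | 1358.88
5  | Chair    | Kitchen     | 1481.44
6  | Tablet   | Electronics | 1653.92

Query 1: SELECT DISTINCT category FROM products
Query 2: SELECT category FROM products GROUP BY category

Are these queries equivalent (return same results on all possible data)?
Yes, equivalent

Both queries return: [('Electronics',), ('Kitchen',)]

Reason: Both get unique categorys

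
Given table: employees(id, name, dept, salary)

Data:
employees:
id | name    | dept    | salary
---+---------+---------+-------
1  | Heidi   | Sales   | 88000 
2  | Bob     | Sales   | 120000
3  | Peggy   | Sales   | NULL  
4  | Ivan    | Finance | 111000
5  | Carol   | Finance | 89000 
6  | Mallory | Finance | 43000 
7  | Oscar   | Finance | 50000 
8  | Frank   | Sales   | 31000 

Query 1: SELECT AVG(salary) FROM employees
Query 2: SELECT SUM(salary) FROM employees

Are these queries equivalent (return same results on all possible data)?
No, not equivalent

Query 1 returns: [(76000.0,)]
Query 2 returns: [(532000,)]

Reason: AVG vs SUM give different aggregate values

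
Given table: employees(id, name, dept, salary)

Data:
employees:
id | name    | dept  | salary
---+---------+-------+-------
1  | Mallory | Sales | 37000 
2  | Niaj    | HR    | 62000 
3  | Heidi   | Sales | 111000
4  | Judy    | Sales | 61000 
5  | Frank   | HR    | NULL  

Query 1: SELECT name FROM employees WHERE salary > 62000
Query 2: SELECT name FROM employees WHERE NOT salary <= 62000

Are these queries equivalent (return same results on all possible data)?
Yes, equivalent

Both queries return: [('Heidi',)]

Reason: Both filter salary > 62000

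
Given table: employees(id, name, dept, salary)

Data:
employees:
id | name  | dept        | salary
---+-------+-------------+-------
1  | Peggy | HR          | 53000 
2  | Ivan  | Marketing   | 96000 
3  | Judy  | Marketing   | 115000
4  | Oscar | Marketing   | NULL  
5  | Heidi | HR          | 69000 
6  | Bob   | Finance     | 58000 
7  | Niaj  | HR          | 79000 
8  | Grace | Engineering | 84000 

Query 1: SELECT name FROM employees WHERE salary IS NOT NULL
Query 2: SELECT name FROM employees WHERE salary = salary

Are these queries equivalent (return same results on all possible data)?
Yes, equivalent

Both queries return: [('Bob',), ('Grace',), ('Heidi',), ('Ivan',), ('Judy',), ('Niaj',), ('Peggy',)]

Reason: IS NOT NULL vs self-equality (both exclude NULLs)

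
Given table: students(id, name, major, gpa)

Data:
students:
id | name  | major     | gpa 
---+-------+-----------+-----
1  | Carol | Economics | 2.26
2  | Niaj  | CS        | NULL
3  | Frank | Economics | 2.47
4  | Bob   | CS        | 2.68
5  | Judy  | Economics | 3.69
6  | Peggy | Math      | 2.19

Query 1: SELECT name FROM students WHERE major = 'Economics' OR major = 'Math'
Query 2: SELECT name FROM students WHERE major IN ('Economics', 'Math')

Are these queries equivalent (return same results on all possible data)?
Yes, equivalent

Both queries return: [('Carol',), ('Frank',), ('Judy',), ('Peggy',)]

Reason: OR vs IN are equivalent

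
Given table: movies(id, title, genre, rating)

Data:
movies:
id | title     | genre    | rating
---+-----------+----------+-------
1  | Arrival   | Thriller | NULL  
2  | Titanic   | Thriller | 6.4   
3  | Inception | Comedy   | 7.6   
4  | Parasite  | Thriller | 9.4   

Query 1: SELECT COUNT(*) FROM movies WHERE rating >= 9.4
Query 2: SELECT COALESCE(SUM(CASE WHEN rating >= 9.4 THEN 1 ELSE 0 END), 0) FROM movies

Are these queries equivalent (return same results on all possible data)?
Yes, equivalent

Both queries return: [(1,)]

Reason: COUNT with WHERE vs conditional SUM (COALESCE handles empty-table NULL)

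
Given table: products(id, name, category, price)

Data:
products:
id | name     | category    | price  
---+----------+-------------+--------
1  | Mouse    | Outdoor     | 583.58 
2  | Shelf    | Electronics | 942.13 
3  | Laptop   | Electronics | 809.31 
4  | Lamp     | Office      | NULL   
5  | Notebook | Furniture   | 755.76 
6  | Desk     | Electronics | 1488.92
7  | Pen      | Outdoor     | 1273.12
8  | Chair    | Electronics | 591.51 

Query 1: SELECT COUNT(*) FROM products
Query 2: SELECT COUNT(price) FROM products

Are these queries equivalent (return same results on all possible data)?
No, not equivalent

Query 1 returns: [(8,)]
Query 2 returns: [(7,)]

Reason: COUNT(*) includes NULLs, COUNT(column) excludes them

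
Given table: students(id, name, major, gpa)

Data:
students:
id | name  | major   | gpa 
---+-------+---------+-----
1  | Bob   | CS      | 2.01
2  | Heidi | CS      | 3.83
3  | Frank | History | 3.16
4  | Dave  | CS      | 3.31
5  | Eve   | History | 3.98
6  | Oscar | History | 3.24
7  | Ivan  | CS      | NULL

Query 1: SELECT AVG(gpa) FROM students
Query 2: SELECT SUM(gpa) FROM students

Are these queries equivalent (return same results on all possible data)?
No, not equivalent

Query 1 returns: [(3.2550000000000003,)]
Query 2 returns: [(19.53,)]

Reason: AVG vs SUM give different aggregate values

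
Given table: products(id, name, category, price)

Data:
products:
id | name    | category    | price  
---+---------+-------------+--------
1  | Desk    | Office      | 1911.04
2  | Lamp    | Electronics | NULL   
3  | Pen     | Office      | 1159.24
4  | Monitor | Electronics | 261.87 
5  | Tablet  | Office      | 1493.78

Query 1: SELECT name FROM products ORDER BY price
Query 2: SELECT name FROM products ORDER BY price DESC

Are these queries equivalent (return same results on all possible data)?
No, not equivalent

Query 1 returns: [('Lamp',), ('Monitor',), ('Pen',), ('Tablet',), ('Desk',)]
Query 2 returns: [('Desk',), ('Tablet',), ('Pen',), ('Monitor',), ('Lamp',)]

Reason: ASC vs DESC gives opposite ordering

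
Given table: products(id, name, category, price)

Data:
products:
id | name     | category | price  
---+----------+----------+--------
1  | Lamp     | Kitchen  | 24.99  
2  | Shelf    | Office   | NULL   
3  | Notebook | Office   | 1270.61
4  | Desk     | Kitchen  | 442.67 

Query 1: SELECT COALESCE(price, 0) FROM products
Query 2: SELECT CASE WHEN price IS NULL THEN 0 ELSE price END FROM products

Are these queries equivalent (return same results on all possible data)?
Yes, equivalent

Both queries return: [(0,), (24.99,), (442.67,), (1270.61,)]

Reason: COALESCE vs CASE for NULL handling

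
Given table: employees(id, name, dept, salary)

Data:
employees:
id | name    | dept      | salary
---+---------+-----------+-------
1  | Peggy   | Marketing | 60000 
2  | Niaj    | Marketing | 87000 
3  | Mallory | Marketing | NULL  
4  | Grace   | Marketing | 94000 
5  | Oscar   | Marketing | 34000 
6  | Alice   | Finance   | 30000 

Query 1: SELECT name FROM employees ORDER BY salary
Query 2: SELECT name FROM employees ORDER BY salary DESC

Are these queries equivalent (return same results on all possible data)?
No, not equivalent

Query 1 returns: [('Mallory',), ('Alice',), ('Oscar',), ('Peggy',), ('Niaj',), ('Grace',)]
Query 2 returns: [('Grace',), ('Niaj',), ('Peggy',), ('Oscar',), ('Alice',), ('Mallory',)]

Reason: ASC vs DESC gives opposite ordering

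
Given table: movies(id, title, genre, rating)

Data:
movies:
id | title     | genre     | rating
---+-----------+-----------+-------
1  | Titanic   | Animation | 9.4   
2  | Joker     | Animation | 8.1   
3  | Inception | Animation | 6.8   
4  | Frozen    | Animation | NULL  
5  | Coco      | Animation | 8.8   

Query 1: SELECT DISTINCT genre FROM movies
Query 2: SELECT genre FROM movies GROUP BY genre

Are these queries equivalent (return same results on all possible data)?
Yes, equivalent

Both queries return: [('Animation',)]

Reason: Both get unique genres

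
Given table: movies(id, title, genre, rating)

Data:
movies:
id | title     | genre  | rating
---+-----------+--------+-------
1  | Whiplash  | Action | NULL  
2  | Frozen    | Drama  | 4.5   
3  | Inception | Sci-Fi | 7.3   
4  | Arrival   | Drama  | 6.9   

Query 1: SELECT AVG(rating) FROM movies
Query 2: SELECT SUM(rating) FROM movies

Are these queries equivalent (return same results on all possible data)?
No, not equivalent

Query 1 returns: [(6.233333333333333,)]
Query 2 returns: [(18.7,)]

Reason: AVG vs SUM give different aggregate values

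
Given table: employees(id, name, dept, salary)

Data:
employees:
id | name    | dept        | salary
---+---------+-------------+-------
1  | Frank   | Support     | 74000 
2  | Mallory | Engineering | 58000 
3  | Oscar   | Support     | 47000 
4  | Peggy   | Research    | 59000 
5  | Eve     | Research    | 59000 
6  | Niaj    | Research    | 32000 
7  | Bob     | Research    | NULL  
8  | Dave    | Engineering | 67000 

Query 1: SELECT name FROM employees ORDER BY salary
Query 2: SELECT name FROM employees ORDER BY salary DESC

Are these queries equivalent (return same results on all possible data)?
No, not equivalent

Query 1 returns: [('Bob',), ('Niaj',), ('Oscar',), ('Mallory',), ('Peggy',), ('Eve',), ('Dave',), ('Frank',)]
Query 2 returns: [('Frank',), ('Dave',), ('Peggy',), ('Eve',), ('Mallory',), ('Oscar',), ('Niaj',), ('Bob',)]

Reason: ASC vs DESC gives opposite ordering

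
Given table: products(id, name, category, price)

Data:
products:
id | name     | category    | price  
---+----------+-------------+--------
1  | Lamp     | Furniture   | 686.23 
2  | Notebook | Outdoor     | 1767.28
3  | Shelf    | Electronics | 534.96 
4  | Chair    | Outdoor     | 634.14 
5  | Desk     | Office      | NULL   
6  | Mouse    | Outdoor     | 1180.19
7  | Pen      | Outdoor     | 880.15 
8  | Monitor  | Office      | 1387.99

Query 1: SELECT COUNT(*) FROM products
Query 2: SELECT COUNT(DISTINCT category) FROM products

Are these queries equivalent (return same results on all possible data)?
No, not equivalent

Query 1 returns: [(8,)]
Query 2 returns: [(4,)]

Reason: COUNT(*) counts rows, COUNT(DISTINCT category) counts unique categorys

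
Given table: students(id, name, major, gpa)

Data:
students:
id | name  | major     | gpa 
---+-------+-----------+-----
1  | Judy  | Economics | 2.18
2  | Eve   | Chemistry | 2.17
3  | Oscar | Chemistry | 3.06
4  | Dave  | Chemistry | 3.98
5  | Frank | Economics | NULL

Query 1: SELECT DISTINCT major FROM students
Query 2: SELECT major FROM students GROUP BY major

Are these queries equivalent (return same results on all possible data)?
Yes, equivalent

Both queries return: [('Chemistry',), ('Economics',)]

Reason: Both get unique majors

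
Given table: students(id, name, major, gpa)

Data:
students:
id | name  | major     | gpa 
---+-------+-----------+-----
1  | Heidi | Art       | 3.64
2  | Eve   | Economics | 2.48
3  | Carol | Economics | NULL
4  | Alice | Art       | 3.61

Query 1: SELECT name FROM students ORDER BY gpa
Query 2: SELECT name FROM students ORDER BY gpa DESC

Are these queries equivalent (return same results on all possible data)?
No, not equivalent

Query 1 returns: [('Carol',), ('Eve',), ('Alice',), ('Heidi',)]
Query 2 returns: [('Heidi',), ('Alice',), ('Eve',), ('Carol',)]

Reason: ASC vs DESC gives opposite ordering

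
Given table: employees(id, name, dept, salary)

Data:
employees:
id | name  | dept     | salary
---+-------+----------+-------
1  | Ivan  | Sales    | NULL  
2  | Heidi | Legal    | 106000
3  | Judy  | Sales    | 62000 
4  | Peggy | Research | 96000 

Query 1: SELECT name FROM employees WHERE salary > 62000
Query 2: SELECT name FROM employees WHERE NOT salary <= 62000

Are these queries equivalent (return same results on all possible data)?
Yes, equivalent

Both queries return: [('Heidi',), ('Peggy',)]

Reason: Both filter salary > 62000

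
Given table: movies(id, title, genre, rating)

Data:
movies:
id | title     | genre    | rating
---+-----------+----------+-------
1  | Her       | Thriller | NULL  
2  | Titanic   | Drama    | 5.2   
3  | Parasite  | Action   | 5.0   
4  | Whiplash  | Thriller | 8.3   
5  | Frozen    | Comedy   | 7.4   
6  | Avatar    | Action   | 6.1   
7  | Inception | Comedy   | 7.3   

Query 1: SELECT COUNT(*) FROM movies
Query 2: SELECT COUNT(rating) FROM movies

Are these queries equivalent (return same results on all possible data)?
No, not equivalent

Query 1 returns: [(7,)]
Query 2 returns: [(6,)]

Reason: COUNT(*) includes NULLs, COUNT(column) excludes them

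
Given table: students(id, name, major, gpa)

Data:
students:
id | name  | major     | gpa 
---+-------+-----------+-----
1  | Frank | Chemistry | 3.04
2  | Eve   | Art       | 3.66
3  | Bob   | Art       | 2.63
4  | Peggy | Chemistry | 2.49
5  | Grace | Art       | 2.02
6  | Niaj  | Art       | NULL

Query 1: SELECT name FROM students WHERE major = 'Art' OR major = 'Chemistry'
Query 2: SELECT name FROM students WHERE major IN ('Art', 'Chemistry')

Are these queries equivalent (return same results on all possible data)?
Yes, equivalent

Both queries return: [('Bob',), ('Eve',), ('Frank',), ('Grace',), ('Niaj',), ('Peggy',)]

Reason: OR vs IN are equivalent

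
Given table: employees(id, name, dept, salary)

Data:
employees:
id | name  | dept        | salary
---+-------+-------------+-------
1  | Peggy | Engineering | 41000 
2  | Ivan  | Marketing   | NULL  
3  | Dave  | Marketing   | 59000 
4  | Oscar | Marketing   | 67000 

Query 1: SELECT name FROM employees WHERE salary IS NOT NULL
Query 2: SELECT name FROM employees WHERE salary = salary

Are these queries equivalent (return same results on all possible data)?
Yes, equivalent

Both queries return: [('Dave',), ('Oscar',), ('Peggy',)]

Reason: IS NOT NULL vs self-equality (both exclude NULLs)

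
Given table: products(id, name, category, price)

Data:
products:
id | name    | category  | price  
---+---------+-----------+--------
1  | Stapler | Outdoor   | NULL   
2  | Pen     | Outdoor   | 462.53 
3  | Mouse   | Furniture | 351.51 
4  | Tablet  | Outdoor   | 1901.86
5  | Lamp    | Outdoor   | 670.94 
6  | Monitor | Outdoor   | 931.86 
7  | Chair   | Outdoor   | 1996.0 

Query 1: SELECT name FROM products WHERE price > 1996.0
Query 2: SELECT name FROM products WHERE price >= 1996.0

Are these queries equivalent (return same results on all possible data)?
No, not equivalent

Query 1 returns: []
Query 2 returns: [('Chair',)]

Reason: > vs >= gives different results when price = 1996.0 exists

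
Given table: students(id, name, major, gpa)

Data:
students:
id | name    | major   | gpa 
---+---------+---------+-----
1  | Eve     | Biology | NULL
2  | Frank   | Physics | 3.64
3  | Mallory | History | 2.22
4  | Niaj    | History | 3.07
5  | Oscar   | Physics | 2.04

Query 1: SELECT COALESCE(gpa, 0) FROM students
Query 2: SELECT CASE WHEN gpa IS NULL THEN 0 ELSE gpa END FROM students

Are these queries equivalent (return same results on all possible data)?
Yes, equivalent

Both queries return: [(0,), (2.04,), (2.22,), (3.07,), (3.64,)]

Reason: COALESCE vs CASE for NULL handling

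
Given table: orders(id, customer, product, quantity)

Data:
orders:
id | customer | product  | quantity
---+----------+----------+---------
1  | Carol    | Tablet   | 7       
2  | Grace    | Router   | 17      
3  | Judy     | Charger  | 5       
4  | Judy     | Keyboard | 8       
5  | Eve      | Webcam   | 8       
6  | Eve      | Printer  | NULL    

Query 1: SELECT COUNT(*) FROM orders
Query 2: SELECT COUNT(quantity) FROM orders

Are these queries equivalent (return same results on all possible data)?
No, not equivalent

Query 1 returns: [(6,)]
Query 2 returns: [(5,)]

Reason: COUNT(*) includes NULLs, COUNT(column) excludes them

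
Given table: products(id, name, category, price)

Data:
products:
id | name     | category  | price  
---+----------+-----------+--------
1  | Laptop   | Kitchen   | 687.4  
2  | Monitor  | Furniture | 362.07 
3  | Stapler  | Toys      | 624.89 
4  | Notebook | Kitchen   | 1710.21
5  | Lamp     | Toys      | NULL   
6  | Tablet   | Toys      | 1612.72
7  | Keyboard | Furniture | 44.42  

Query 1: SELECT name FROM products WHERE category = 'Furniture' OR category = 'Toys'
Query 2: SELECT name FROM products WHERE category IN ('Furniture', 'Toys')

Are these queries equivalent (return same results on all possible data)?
Yes, equivalent

Both queries return: [('Keyboard',), ('Lamp',), ('Monitor',), ('Stapler',), ('Tablet',)]

Reason: OR vs IN are equivalent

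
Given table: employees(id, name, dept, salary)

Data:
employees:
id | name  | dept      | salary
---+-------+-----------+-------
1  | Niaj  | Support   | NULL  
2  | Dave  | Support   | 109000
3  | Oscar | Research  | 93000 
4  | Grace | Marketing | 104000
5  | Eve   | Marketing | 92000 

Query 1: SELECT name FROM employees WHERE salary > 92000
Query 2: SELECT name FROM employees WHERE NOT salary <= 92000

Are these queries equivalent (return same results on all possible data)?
Yes, equivalent

Both queries return: [('Dave',), ('Grace',), ('Oscar',)]

Reason: Both filter salary > 92000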